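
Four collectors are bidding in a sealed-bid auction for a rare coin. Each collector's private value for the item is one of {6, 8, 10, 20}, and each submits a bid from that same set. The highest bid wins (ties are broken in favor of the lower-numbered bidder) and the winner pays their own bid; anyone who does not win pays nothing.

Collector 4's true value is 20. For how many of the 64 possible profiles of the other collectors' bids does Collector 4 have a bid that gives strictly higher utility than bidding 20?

8

Others bid (6, 6, 6): truth gives 0; bid 8 gives 12 > 0. Violating.
Others bid (6, 6, 8): truth gives 0; bid 10 gives 10 > 0. Violating.
Others bid (6, 8, 6): truth gives 0; bid 10 gives 10 > 0. Violating.
Others bid (6, 8, 8): truth gives 0; bid 10 gives 10 > 0. Violating.
Others bid (6, 6, 10): truth gives 0; no alternative beats it.
Others bid (6, 6, 20): truth gives 0; no alternative beats it.
(Checking all 64 profiles: 8 have a profitable deviation, 56 do not.)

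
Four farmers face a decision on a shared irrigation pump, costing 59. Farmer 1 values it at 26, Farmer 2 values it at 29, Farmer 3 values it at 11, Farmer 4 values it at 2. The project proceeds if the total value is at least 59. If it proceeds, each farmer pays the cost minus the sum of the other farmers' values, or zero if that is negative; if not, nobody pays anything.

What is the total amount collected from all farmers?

Total value 68 ≥ cost 59, so it is built.
Farmer 1: others sum to 42; max(0, 59 - 42) = 17.
Farmer 2: others sum to 39; max(0, 59 - 39) = 20.
Farmer 3: others sum to 57; max(0, 59 - 57) = 2.
Farmer 4: others sum to 66; max(0, 59 - 66) = 0.
Total collected = 17 + 20 + 2 + 0 = 39.

39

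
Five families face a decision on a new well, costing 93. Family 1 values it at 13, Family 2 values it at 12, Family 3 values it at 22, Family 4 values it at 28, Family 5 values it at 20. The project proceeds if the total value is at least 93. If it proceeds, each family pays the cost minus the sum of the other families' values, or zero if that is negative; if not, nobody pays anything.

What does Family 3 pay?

20

Total value 95 ≥ cost 93, so the project is built.
The other families' values sum to 73.
Cost minus that sum is 93 - 73 = 20.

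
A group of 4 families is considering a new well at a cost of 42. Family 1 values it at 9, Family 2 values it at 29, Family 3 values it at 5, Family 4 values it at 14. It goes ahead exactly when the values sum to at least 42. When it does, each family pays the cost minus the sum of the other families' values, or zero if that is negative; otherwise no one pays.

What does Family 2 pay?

Total value 57 ≥ cost 42, so the project is built.
The other families' values sum to 28.
Cost minus that sum is 42 - 28 = 14.

14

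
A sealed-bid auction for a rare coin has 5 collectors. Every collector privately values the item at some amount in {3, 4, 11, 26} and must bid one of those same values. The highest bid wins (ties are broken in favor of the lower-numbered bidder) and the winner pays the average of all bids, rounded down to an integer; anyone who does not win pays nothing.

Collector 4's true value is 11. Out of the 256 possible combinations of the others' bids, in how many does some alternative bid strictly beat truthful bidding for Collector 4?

Others bid (3, 3, 3, 3): truth gives 7; bid 4 gives 8 > 7. Violating.
Others bid (3, 3, 3, 4): truth gives 7; bid 4 gives 8 > 7. Violating.
Others bid (3, 3, 11, 3): truth gives 0; bid 26 gives 2 > 0. Violating.
Others bid (3, 3, 11, 4): truth gives 0; bid 26 gives 2 > 0. Violating.
Others bid (3, 3, 3, 11): truth gives 5; no alternative beats it.
Others bid (3, 3, 3, 26): truth gives 0; no alternative beats it.
(Checking all 256 profiles: 32 have a profitable deviation, 224 do not.)

32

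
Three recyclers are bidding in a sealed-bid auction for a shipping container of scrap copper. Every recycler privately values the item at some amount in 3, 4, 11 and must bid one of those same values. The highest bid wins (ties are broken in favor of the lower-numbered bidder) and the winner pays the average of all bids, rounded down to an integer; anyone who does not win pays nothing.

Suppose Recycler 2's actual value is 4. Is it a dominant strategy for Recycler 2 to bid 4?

Yes

Check each profile of the others' bids and compare truth against every alternative bid.
Others bid (3, 3): truth gives 1, best alternative gives 0.
Others bid (3, 4): truth gives 1, best alternative gives 0.
Others bid (3, 11): truth gives 0, best alternative gives 0.
Others bid (4, 3): truth gives 0, best alternative gives 0.
Others bid (4, 4): truth gives 0, best alternative gives 0.
Others bid (4, 11): truth gives 0, best alternative gives 0.
(Remaining 3 profiles checked similarly; truth is weakly best in each.)
In every case the truthful bid is at least as good as any alternative, so it is a dominant strategy.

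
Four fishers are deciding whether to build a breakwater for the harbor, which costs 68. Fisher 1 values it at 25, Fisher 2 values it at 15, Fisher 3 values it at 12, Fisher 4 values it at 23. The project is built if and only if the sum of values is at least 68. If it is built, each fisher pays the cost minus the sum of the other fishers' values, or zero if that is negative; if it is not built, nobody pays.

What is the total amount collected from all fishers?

Total value 75 ≥ cost 68, so it is built.
Fisher 1: others sum to 50; max(0, 68 - 50) = 18.
Fisher 2: others sum to 60; max(0, 68 - 60) = 8.
Fisher 3: others sum to 63; max(0, 68 - 63) = 5.
Fisher 4: others sum to 52; max(0, 68 - 52) = 16.
Total collected = 18 + 8 + 5 + 16 = 47.

47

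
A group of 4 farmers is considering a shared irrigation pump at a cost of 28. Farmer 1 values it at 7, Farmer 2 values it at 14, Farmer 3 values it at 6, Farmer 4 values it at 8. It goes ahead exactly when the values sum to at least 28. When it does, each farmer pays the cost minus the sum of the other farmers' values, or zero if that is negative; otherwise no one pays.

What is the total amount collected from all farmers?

Total value 35 ≥ cost 28, so it is built.
Farmer 1: others sum to 28; max(0, 28 - 28) = 0.
Farmer 2: others sum to 21; max(0, 28 - 21) = 7.
Farmer 3: others sum to 29; max(0, 28 - 29) = 0.
Farmer 4: others sum to 27; max(0, 28 - 27) = 1.
Total collected = 0 + 7 + 0 + 1 = 8.

8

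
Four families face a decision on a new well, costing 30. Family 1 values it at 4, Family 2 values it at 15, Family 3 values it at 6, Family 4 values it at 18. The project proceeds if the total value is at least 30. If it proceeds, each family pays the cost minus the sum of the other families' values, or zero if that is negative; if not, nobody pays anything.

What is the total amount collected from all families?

Total value 43 ≥ cost 30, so it is built.
Family 1: others sum to 39; max(0, 30 - 39) = 0.
Family 2: others sum to 28; max(0, 30 - 28) = 2.
Family 3: others sum to 37; max(0, 30 - 37) = 0.
Family 4: others sum to 25; max(0, 30 - 25) = 5.
Total collected = 0 + 2 + 0 + 5 = 7.

7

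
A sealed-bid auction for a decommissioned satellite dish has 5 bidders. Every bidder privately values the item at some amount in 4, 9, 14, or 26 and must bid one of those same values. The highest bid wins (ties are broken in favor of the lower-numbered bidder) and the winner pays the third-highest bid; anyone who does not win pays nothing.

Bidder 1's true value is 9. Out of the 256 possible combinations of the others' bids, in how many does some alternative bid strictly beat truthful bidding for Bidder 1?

8

Others bid (4, 4, 4, 14): truth gives 0; bid 14 gives 5 > 0. Violating.
Others bid (4, 4, 4, 26): truth gives 0; bid 26 gives 5 > 0. Violating.
Others bid (4, 4, 14, 4): truth gives 0; bid 14 gives 5 > 0. Violating.
Others bid (4, 4, 26, 4): truth gives 0; bid 26 gives 5 > 0. Violating.
Others bid (4, 4, 4, 4): truth gives 5; no alternative beats it.
Others bid (4, 4, 4, 9): truth gives 5; no alternative beats it.
(Checking all 256 profiles: 8 have a profitable deviation, 248 do not.)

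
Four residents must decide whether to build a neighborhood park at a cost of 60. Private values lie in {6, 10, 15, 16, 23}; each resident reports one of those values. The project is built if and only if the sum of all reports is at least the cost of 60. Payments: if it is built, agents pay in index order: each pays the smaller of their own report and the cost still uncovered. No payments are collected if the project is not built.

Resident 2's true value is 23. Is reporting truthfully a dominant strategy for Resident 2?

Consider the case where Resident 1 reports 6, Resident 3 reports 15 and Resident 4 reports 23.
Truthful report 23: project built, pays 23, utility 23 - 23 = 0.
Report 16 instead: project built, pays 16, utility 23 - 16 = 7.
Since 7 > 0, reporting 16 is strictly better here, so truthful reporting is not dominant.

No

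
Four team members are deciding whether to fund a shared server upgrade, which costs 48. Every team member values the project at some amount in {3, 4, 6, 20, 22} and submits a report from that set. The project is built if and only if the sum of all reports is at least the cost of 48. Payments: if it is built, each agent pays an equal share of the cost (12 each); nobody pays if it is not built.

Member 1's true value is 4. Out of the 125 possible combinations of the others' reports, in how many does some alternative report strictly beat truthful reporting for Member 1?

3

Others report (4, 20, 20): truth gives -8; report 3 gives 0 > -8. Violating.
Others report (20, 4, 20): truth gives -8; report 3 gives 0 > -8. Violating.
Others report (20, 20, 4): truth gives -8; report 3 gives 0 > -8. Violating.
Others report (3, 3, 3): truth gives 0; no alternative beats it.
Others report (3, 3, 4): truth gives 0; no alternative beats it.
(Checking all 125 profiles: 3 have a profitable deviation, 122 do not.)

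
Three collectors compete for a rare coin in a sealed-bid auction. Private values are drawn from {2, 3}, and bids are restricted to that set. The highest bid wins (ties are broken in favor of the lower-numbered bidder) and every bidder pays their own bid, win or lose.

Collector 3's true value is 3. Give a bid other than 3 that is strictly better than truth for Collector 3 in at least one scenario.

Suppose Collector 1 bids 2 and Collector 2 bids 3.
Bid 3: loses but pays 3, utility -3.
Bid 2: loses but pays 2, utility -2.
So bidding 2 beats truth here (-2 > -3).

2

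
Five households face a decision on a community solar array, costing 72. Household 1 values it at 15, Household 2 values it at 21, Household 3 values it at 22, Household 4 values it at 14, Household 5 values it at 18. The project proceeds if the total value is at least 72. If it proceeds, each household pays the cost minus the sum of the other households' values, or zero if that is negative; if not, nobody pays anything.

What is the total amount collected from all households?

Total value 90 ≥ cost 72, so it is built.
Household 1: others sum to 75; max(0, 72 - 75) = 0.
Household 2: others sum to 69; max(0, 72 - 69) = 3.
Household 3: others sum to 68; max(0, 72 - 68) = 4.
Household 4: others sum to 76; max(0, 72 - 76) = 0.
Household 5: others sum to 72; max(0, 72 - 72) = 0.
Total collected = 0 + 3 + 4 + 0 + 0 = 7.

7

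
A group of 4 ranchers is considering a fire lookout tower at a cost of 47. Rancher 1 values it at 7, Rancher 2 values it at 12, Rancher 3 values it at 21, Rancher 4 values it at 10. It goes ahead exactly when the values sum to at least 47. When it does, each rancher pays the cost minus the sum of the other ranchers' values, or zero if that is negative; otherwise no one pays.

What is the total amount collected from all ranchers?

Total value 50 ≥ cost 47, so it is built.
Rancher 1: others sum to 43; max(0, 47 - 43) = 4.
Rancher 2: others sum to 38; max(0, 47 - 38) = 9.
Rancher 3: others sum to 29; max(0, 47 - 29) = 18.
Rancher 4: others sum to 40; max(0, 47 - 40) = 7.
Total collected = 4 + 9 + 18 + 7 = 38.

38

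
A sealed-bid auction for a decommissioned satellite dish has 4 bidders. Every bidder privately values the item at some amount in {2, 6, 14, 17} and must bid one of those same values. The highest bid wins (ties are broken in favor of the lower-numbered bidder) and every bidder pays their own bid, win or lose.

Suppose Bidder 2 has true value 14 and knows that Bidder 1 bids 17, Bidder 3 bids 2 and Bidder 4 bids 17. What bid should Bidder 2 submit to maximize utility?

Bid 2: loses but pays 2, utility -2.
Bid 6: loses but pays 6, utility -6.
Bid 14: loses but pays 14, utility -14.
Bid 17: loses but pays 17, utility -17.
The best choice is 2 with utility -2.

2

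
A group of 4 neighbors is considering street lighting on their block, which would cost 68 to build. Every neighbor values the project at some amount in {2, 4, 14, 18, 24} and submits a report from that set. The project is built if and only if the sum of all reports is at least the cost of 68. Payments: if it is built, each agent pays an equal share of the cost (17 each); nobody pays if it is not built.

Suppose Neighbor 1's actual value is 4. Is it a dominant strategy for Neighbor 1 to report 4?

Check each profile of the others' reports and compare truth against every alternative report.
Others report (18, 24, 24): truth gives -13, best alternative gives -13.
Others report (24, 18, 24): truth gives -13, best alternative gives -13.
Others report (24, 24, 18): truth gives -13, best alternative gives -13.
Others report (24, 24, 24): truth gives -13, best alternative gives -13.
Others report (2, 2, 2): truth gives 0, best alternative gives 0.
Others report (2, 2, 4): truth gives 0, best alternative gives 0.
(Remaining 119 profiles checked similarly; truth is weakly best in each.)
In every case the truthful report is at least as good as any alternative, so it is a dominant strategy.

Yes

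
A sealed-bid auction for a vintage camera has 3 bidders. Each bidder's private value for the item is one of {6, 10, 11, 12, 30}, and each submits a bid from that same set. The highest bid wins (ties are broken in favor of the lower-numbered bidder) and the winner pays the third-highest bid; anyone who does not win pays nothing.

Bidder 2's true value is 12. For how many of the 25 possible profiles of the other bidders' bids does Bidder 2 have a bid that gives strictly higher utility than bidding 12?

6

Others bid (6, 30): truth gives 0; bid 30 gives 6 > 0. Violating.
Others bid (10, 30): truth gives 0; bid 30 gives 2 > 0. Violating.
Others bid (11, 30): truth gives 0; bid 30 gives 1 > 0. Violating.
Others bid (12, 6): truth gives 0; bid 30 gives 6 > 0. Violating.
Others bid (6, 6): truth gives 6; no alternative beats it.
Others bid (6, 10): truth gives 6; no alternative beats it.
(Checking all 25 profiles: 6 have a profitable deviation, 19 do not.)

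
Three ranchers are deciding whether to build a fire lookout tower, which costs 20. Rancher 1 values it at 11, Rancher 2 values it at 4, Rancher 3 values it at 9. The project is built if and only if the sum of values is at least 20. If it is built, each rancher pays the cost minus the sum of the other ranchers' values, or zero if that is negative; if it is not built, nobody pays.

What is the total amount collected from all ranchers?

Total value 24 ≥ cost 20, so it is built.
Rancher 1: others sum to 13; max(0, 20 - 13) = 7.
Rancher 2: others sum to 20; max(0, 20 - 20) = 0.
Rancher 3: others sum to 15; max(0, 20 - 15) = 5.
Total collected = 7 + 0 + 5 = 12.

12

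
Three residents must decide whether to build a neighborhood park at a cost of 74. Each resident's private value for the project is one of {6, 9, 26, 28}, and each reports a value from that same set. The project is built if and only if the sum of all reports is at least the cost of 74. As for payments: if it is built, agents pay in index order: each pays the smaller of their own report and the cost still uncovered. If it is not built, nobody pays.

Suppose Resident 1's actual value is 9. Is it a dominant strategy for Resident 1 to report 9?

Yes

Check each profile of the others' reports and compare truth against every alternative report.
Others report (6, 6): truth gives 0, best alternative gives 0.
Others report (6, 9): truth gives 0, best alternative gives 0.
Others report (6, 26): truth gives 0, best alternative gives 0.
Others report (6, 28): truth gives 0, best alternative gives 0.
Others report (9, 6): truth gives 0, best alternative gives 0.
Others report (9, 9): truth gives 0, best alternative gives 0.
(Remaining 10 profiles checked similarly; truth is weakly best in each.)
In every case the truthful report is at least as good as any alternative, so it is a dominant strategy.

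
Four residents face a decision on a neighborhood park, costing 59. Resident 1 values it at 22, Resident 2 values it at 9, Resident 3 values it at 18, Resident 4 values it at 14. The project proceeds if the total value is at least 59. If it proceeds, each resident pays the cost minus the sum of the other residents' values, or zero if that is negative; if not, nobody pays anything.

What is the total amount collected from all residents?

47

Total value 63 ≥ cost 59, so it is built.
Resident 1: others sum to 41; max(0, 59 - 41) = 18.
Resident 2: others sum to 54; max(0, 59 - 54) = 5.
Resident 3: others sum to 45; max(0, 59 - 45) = 14.
Resident 4: others sum to 49; max(0, 59 - 49) = 10.
Total collected = 18 + 5 + 14 + 10 = 47.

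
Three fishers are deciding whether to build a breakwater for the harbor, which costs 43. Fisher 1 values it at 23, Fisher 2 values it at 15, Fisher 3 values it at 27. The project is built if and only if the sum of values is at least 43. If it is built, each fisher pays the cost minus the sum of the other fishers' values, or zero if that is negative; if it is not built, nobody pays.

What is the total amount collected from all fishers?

6

Total value 65 ≥ cost 43, so it is built.
Fisher 1: others sum to 42; max(0, 43 - 42) = 1.
Fisher 2: others sum to 50; max(0, 43 - 50) = 0.
Fisher 3: others sum to 38; max(0, 43 - 38) = 5.
Total collected = 1 + 0 + 5 = 6.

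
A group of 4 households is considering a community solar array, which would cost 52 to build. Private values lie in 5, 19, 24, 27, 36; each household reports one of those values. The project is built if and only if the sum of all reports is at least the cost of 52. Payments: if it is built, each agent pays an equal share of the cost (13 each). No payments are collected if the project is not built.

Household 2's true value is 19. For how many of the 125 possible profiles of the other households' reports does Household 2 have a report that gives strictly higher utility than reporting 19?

Others report (5, 5, 19): truth gives 0; report 24 gives 6 > 0. Violating.
Others report (5, 19, 5): truth gives 0; report 24 gives 6 > 0. Violating.
Others report (19, 5, 5): truth gives 0; report 24 gives 6 > 0. Violating.
Others report (5, 5, 5): truth gives 0; no alternative beats it.
Others report (5, 5, 24): truth gives 6; no alternative beats it.
(Checking all 125 profiles: 3 have a profitable deviation, 122 do not.)

3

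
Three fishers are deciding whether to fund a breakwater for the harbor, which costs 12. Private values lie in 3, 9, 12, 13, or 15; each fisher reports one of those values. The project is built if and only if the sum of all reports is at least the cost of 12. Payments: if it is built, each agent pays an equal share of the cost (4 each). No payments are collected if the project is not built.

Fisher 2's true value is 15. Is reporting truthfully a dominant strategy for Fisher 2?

Yes

Check each profile of the others' reports and compare truth against every alternative report.
Others report (3, 3): truth gives 11, best alternative gives 11.
Others report (3, 9): truth gives 11, best alternative gives 11.
Others report (3, 12): truth gives 11, best alternative gives 11.
Others report (3, 13): truth gives 11, best alternative gives 11.
Others report (3, 15): truth gives 11, best alternative gives 11.
Others report (9, 3): truth gives 11, best alternative gives 11.
(Remaining 19 profiles checked similarly; truth is weakly best in each.)
In every case the truthful report is at least as good as any alternative, so it is a dominant strategy.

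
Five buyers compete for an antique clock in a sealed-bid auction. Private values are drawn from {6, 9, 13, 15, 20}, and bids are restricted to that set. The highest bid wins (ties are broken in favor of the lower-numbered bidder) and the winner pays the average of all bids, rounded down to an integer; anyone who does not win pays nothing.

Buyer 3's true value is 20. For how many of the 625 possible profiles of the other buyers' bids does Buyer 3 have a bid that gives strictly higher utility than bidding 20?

144

Others bid (6, 6, 6, 6): truth gives 12; bid 9 gives 14 > 12. Violating.
Others bid (6, 6, 6, 9): truth gives 11; bid 9 gives 13 > 11. Violating.
Others bid (6, 6, 6, 13): truth gives 10; bid 13 gives 12 > 10. Violating.
Others bid (6, 6, 6, 15): truth gives 10; bid 15 gives 11 > 10. Violating.
Others bid (6, 6, 6, 20): truth gives 9; no alternative beats it.
Others bid (6, 6, 9, 20): truth gives 8; no alternative beats it.
(Checking all 625 profiles: 144 have a profitable deviation, 481 do not.)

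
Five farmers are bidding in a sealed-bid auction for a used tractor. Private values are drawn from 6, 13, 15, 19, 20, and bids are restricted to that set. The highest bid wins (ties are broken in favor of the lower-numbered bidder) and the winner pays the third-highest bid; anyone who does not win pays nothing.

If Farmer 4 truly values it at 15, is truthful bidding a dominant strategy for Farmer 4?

No

Consider the case where Farmer 1 bids 6, Farmer 2 bids 6, Farmer 3 bids 6 and Farmer 5 bids 19.
Truthful bid 15: loses, pays 0, utility 0.
Bid 19 instead: wins, pays 6, utility 15 - 6 = 9.
Since 9 > 0, bidding 19 is strictly better here, so truthful bidding is not dominant.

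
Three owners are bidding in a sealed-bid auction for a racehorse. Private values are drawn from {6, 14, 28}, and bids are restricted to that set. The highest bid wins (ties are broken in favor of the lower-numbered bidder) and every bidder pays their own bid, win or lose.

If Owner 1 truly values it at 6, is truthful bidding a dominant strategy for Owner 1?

Check each profile of the others' bids and compare truth against every alternative bid.
Others bid (6, 6): truth gives 0, best alternative gives -8.
Others bid (6, 28): truth gives -6, best alternative gives -14.
Others bid (14, 28): truth gives -6, best alternative gives -14.
Others bid (28, 6): truth gives -6, best alternative gives -14.
Others bid (28, 14): truth gives -6, best alternative gives -14.
Others bid (28, 28): truth gives -6, best alternative gives -14.
(Remaining 3 profiles checked similarly; truth is weakly best in each.)
In every case the truthful bid is at least as good as any alternative, so it is a dominant strategy.

Yes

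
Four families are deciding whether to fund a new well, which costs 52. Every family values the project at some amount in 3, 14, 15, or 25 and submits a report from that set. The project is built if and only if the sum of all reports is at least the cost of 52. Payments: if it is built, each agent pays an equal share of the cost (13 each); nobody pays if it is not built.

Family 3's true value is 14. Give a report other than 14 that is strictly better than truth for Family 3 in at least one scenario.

25

Suppose Family 1 reports 3, Family 2 reports 3 and Family 4 reports 25.
Report 14: project not built, utility 0.
Report 25: project built, pays 13, utility 14 - 13 = 1.
So reporting 25 beats truth here (1 > 0).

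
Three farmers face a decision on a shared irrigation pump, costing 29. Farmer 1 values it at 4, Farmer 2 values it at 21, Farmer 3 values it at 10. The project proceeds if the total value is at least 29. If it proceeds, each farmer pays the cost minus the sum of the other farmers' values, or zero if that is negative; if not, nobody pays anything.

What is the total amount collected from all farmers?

19

Total value 35 ≥ cost 29, so it is built.
Farmer 1: others sum to 31; max(0, 29 - 31) = 0.
Farmer 2: others sum to 14; max(0, 29 - 14) = 15.
Farmer 3: others sum to 25; max(0, 29 - 25) = 4.
Total collected = 0 + 15 + 4 = 19.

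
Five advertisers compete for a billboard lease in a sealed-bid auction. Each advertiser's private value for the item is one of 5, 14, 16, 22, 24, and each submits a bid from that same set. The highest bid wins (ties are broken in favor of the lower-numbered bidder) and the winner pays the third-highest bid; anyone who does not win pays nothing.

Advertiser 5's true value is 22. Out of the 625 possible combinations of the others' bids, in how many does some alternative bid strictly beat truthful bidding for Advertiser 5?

108

Others bid (5, 5, 5, 22): truth gives 0; bid 24 gives 17 > 0. Violating.
Others bid (5, 5, 14, 22): truth gives 0; bid 24 gives 8 > 0. Violating.
Others bid (5, 5, 16, 22): truth gives 0; bid 24 gives 6 > 0. Violating.
Others bid (5, 5, 22, 5): truth gives 0; bid 24 gives 17 > 0. Violating.
Others bid (5, 5, 5, 5): truth gives 17; no alternative beats it.
Others bid (5, 5, 5, 14): truth gives 17; no alternative beats it.
(Checking all 625 profiles: 108 have a profitable deviation, 517 do not.)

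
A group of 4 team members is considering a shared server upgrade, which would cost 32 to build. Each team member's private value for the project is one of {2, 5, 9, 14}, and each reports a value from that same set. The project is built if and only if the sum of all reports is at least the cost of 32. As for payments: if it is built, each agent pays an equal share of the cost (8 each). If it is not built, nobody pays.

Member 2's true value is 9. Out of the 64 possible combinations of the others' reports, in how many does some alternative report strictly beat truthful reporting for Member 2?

15

Others report (2, 2, 14): truth gives 0; report 14 gives 1 > 0. Violating.
Others report (2, 5, 14): truth gives 0; report 14 gives 1 > 0. Violating.
Others report (2, 9, 9): truth gives 0; report 14 gives 1 > 0. Violating.
Others report (2, 14, 2): truth gives 0; report 14 gives 1 > 0. Violating.
Others report (2, 2, 2): truth gives 0; no alternative beats it.
Others report (2, 2, 5): truth gives 0; no alternative beats it.
(Checking all 64 profiles: 15 have a profitable deviation, 49 do not.)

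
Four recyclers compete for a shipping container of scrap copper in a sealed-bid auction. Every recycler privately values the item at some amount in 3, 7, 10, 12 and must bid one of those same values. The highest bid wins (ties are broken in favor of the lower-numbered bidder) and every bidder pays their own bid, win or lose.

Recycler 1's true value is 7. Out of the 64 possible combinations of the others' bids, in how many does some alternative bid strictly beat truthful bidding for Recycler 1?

Others bid (3, 3, 3): truth gives 0; bid 3 gives 4 > 0. Violating.
Others bid (3, 3, 10): truth gives -7; bid 3 gives -3 > -7. Violating.
Others bid (3, 3, 12): truth gives -7; bid 3 gives -3 > -7. Violating.
Others bid (3, 7, 10): truth gives -7; bid 3 gives -3 > -7. Violating.
Others bid (3, 3, 7): truth gives 0; no alternative beats it.
Others bid (3, 7, 3): truth gives 0; no alternative beats it.
(Checking all 64 profiles: 57 have a profitable deviation, 7 do not.)

57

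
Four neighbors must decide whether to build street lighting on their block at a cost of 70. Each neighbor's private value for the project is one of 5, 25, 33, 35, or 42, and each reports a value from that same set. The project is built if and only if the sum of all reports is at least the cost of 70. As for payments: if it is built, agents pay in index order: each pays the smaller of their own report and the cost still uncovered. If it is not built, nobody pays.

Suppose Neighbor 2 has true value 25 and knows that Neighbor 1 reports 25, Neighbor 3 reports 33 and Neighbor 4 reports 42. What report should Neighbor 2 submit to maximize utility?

Report 5: project built, pays 5, utility 25 - 5 = 20.
Report 25: project built, pays 25, utility 25 - 25 = 0.
Report 33: project built, pays 33, utility 25 - 33 = -8.
Report 35: project built, pays 35, utility 25 - 35 = -10.
Report 42: project built, pays 42, utility 25 - 42 = -17.
The best choice is 5 with utility 20.

5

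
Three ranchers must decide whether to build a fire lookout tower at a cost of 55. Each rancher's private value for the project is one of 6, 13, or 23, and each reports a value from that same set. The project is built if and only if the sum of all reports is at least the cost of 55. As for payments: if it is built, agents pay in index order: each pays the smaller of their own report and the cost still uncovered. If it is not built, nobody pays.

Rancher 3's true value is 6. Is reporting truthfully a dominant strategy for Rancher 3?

Check each profile of the others' reports and compare truth against every alternative report.
Others report (23, 23): truth gives 0, best alternative gives -3.
Others report (6, 6): truth gives 0, best alternative gives 0.
Others report (6, 13): truth gives 0, best alternative gives 0.
Others report (6, 23): truth gives 0, best alternative gives 0.
Others report (13, 6): truth gives 0, best alternative gives 0.
Others report (13, 13): truth gives 0, best alternative gives 0.
(Remaining 3 profiles checked similarly; truth is weakly best in each.)
In every case the truthful report is at least as good as any alternative, so it is a dominant strategy.

Yes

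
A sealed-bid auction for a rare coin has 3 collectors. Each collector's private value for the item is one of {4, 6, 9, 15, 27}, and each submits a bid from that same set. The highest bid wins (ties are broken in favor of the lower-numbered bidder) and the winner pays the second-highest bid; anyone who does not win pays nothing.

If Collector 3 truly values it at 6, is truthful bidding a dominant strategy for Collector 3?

Yes

Check each profile of the others' bids and compare truth against every alternative bid.
Others bid (4, 4): truth gives 2, best alternative gives 2.
Others bid (4, 6): truth gives 0, best alternative gives 0.
Others bid (4, 9): truth gives 0, best alternative gives 0.
Others bid (4, 15): truth gives 0, best alternative gives 0.
Others bid (4, 27): truth gives 0, best alternative gives 0.
Others bid (6, 4): truth gives 0, best alternative gives 0.
(Remaining 19 profiles checked similarly; truth is weakly best in each.)
In every case the truthful bid is at least as good as any alternative, so it is a dominant strategy.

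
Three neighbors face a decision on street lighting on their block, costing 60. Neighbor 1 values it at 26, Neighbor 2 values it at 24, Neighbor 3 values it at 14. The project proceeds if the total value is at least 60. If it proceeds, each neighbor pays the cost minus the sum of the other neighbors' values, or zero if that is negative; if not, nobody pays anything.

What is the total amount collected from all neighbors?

Total value 64 ≥ cost 60, so it is built.
Neighbor 1: others sum to 38; max(0, 60 - 38) = 22.
Neighbor 2: others sum to 40; max(0, 60 - 40) = 20.
Neighbor 3: others sum to 50; max(0, 60 - 50) = 10.
Total collected = 22 + 20 + 10 = 52.

52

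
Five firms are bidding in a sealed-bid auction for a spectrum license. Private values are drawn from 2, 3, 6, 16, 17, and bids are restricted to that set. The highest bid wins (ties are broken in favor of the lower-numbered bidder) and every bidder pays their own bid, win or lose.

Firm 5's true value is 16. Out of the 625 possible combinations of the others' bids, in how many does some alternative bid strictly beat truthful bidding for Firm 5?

Others bid (2, 2, 2, 2): truth gives 0; bid 3 gives 13 > 0. Violating.
Others bid (2, 2, 2, 3): truth gives 0; bid 6 gives 10 > 0. Violating.
Others bid (2, 2, 2, 16): truth gives -16; bid 17 gives -1 > -16. Violating.
Others bid (2, 2, 2, 17): truth gives -16; bid 2 gives -2 > -16. Violating.
Others bid (2, 2, 2, 6): truth gives 0; no alternative beats it.
Others bid (2, 2, 3, 6): truth gives 0; no alternative beats it.
(Checking all 625 profiles: 560 have a profitable deviation, 65 do not.)

560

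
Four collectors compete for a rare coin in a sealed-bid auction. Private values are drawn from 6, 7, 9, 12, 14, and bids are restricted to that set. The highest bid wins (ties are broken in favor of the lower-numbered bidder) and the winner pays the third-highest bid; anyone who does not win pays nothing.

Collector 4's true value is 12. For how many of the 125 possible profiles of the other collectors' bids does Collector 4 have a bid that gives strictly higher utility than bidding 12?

Others bid (6, 6, 12): truth gives 0; bid 14 gives 6 > 0. Violating.
Others bid (6, 7, 12): truth gives 0; bid 14 gives 5 > 0. Violating.
Others bid (6, 9, 12): truth gives 0; bid 14 gives 3 > 0. Violating.
Others bid (6, 12, 6): truth gives 0; bid 14 gives 6 > 0. Violating.
Others bid (6, 6, 6): truth gives 6; no alternative beats it.
Others bid (6, 6, 7): truth gives 6; no alternative beats it.
(Checking all 125 profiles: 27 have a profitable deviation, 98 do not.)

27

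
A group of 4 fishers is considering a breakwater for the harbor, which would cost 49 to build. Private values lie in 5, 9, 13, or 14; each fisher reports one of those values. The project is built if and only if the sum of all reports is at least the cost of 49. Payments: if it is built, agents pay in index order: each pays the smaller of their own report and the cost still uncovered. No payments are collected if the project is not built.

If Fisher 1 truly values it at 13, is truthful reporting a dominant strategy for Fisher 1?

No

Consider the case where Fisher 2 reports 13, Fisher 3 reports 13 and Fisher 4 reports 14.
Truthful report 13: project built, pays 13, utility 13 - 13 = 0.
Report 9 instead: project built, pays 9, utility 13 - 9 = 4.
Since 4 > 0, reporting 9 is strictly better here, so truthful reporting is not dominant.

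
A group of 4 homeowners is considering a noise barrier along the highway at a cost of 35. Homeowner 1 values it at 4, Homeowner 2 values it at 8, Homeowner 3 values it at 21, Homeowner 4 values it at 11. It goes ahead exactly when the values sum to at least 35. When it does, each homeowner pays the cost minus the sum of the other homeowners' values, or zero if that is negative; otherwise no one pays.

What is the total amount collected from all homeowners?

14

Total value 44 ≥ cost 35, so it is built.
Homeowner 1: others sum to 40; max(0, 35 - 40) = 0.
Homeowner 2: others sum to 36; max(0, 35 - 36) = 0.
Homeowner 3: others sum to 23; max(0, 35 - 23) = 12.
Homeowner 4: others sum to 33; max(0, 35 - 33) = 2.
Total collected = 0 + 0 + 12 + 2 = 14.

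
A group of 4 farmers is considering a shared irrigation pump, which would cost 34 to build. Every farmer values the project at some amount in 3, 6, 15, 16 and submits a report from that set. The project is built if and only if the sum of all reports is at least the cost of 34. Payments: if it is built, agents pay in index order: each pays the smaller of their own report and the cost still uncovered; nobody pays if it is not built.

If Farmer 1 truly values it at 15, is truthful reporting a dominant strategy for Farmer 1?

No

Consider the case where Farmer 2 reports 3, Farmer 3 reports 15 and Farmer 4 reports 15.
Truthful report 15: project built, pays 15, utility 15 - 15 = 0.
Report 3 instead: project built, pays 3, utility 15 - 3 = 12.
Since 12 > 0, reporting 3 is strictly better here, so truthful reporting is not dominant.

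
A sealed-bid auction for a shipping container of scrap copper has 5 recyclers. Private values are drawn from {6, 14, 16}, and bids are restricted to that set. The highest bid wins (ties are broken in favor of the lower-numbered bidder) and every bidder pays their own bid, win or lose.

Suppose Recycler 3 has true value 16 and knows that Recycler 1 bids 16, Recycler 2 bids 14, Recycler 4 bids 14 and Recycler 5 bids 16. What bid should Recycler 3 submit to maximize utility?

Bid 6: loses but pays 6, utility -6.
Bid 14: loses but pays 14, utility -14.
Bid 16: loses but pays 16, utility -16.
The best choice is 6 with utility -6.

6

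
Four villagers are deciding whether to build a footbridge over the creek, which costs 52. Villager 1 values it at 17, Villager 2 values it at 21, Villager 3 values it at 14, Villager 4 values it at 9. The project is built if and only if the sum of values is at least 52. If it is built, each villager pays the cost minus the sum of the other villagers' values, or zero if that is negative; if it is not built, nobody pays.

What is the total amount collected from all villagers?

25

Total value 61 ≥ cost 52, so it is built.
Villager 1: others sum to 44; max(0, 52 - 44) = 8.
Villager 2: others sum to 40; max(0, 52 - 40) = 12.
Villager 3: others sum to 47; max(0, 52 - 47) = 5.
Villager 4: others sum to 52; max(0, 52 - 52) = 0.
Total collected = 8 + 12 + 5 + 0 = 25.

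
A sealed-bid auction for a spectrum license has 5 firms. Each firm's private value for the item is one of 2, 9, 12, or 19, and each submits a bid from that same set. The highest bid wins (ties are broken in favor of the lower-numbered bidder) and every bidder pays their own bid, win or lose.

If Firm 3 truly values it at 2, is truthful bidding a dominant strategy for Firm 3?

Yes

Check each profile of the others' bids and compare truth against every alternative bid.
Others bid (2, 2, 2, 12): truth gives -2, best alternative gives -9.
Others bid (2, 2, 2, 19): truth gives -2, best alternative gives -9.
Others bid (2, 2, 9, 12): truth gives -2, best alternative gives -9.
Others bid (2, 2, 9, 19): truth gives -2, best alternative gives -9.
Others bid (2, 2, 12, 2): truth gives -2, best alternative gives -9.
Others bid (2, 2, 12, 9): truth gives -2, best alternative gives -9.
(Remaining 250 profiles checked similarly; truth is weakly best in each.)
In every case the truthful bid is at least as good as any alternative, so it is a dominant strategy.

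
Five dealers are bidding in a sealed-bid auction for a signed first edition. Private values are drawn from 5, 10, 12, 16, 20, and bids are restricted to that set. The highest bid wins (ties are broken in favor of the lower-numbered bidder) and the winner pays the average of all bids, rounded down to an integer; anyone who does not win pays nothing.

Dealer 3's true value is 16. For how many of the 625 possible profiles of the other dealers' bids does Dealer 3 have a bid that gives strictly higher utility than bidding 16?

256

Others bid (5, 5, 5, 5): truth gives 9; bid 10 gives 10 > 9. Violating.
Others bid (5, 5, 5, 10): truth gives 8; bid 10 gives 9 > 8. Violating.
Others bid (5, 5, 5, 12): truth gives 8; bid 12 gives 9 > 8. Violating.
Others bid (5, 5, 5, 20): truth gives 0; bid 20 gives 5 > 0. Violating.
Others bid (5, 5, 5, 16): truth gives 7; no alternative beats it.
Others bid (5, 5, 10, 16): truth gives 6; no alternative beats it.
(Checking all 625 profiles: 256 have a profitable deviation, 369 do not.)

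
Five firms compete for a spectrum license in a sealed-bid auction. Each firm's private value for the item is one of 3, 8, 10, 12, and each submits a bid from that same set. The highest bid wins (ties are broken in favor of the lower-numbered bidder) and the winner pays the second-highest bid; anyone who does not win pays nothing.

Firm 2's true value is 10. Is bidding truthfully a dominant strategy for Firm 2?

Yes

Check each profile of the others' bids and compare truth against every alternative bid.
Others bid (3, 3, 3, 3): truth gives 7, best alternative gives 7.
Others bid (3, 3, 3, 8): truth gives 2, best alternative gives 2.
Others bid (3, 3, 8, 3): truth gives 2, best alternative gives 2.
Others bid (3, 3, 8, 8): truth gives 2, best alternative gives 2.
Others bid (3, 8, 3, 3): truth gives 2, best alternative gives 2.
Others bid (3, 8, 3, 8): truth gives 2, best alternative gives 2.
(Remaining 250 profiles checked similarly; truth is weakly best in each.)
In every case the truthful bid is at least as good as any alternative, so it is a dominant strategy.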